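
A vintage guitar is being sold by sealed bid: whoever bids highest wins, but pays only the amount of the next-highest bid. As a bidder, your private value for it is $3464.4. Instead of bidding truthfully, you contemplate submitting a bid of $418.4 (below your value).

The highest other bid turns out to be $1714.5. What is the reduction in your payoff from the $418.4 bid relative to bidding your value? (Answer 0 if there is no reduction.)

Bidding your value $3464.4: you win (since $3464.4 > $1714.5) and pay $1714.5. Payoff $1749.9.
Bidding $418.4: you lose. Payoff $0.
The competing bid $1714.5 lies between your shaded bid and your value, so underbidding forfeits an item you could have won at a profitable price.
Loss from deviating = $1749.9 − ($0) = $1749.9.

$1749.9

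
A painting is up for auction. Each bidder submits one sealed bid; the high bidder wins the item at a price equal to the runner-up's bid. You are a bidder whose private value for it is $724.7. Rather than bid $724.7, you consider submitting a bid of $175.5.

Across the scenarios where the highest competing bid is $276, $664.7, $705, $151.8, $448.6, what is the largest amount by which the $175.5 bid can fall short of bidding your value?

$448.7

$276: truthful gives $448.7, deviation gives $0 → loss $448.7.
$664.7: truthful gives $60, deviation gives $0 → loss $60.
$705: truthful gives $19.7, deviation gives $0 → loss $19.7.
$151.8: same outcome either way → loss $0.
$448.6: truthful gives $276.1, deviation gives $0 → loss $276.1.
Maximum loss: $448.7.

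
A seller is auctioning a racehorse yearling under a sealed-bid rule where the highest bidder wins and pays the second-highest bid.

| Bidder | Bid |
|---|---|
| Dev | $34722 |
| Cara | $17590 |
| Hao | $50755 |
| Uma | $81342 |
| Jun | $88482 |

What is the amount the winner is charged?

Highest bid: Jun at $88482, so Jun wins.
Second-highest bid: Uma at $81342 — that is the price the winner pays.

$81342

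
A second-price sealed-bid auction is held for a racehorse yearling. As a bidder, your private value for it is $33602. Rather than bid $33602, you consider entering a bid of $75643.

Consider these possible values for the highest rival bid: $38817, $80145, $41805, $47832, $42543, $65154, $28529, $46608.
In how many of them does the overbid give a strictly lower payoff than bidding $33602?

The deviation hurts exactly when the highest competing bid lies strictly between $33602 and $75643 — overbidding then wins at a price above your value.
$38817: inside the interval → strictly worse (loss $5215).
$80145: above both → same outcome either way.
$41805: inside the interval → strictly worse (loss $8203).
$47832: inside the interval → strictly worse (loss $14230).
$42543: inside the interval → strictly worse (loss $8941).
$65154: inside the interval → strictly worse (loss $31552).
$28529: below both → same outcome either way.
$46608: inside the interval → strictly worse (loss $13006).
Count: 6.

6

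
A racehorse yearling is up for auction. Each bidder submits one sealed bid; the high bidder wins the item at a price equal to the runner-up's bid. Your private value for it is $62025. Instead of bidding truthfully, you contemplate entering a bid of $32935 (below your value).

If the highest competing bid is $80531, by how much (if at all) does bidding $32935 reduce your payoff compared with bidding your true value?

$0

Bidding your value $62025: you lose (since $62025 < $80531). Payoff $0.
Bidding $32935: you lose. Payoff $0.
Difference = $0 − $0 = $0; both bids lead to the same outcome because the competing bid is above both your value and your alternative bid.
Because the price is fixed by the runner-up's bid, deviating from your value can only change a good outcome into a bad one — never the reverse.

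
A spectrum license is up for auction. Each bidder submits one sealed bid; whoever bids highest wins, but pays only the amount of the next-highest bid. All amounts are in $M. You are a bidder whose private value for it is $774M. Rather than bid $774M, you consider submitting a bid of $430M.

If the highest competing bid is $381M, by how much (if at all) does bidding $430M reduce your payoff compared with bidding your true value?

Bidding your value $774M: you win (since $774M > $381M) and pay $381M. Payoff $393M.
Bidding $430M: you win and pay $381M. Payoff $774M − $381M = $393M.
Difference = $393M − $393M = $0M; both bids lead to the same outcome because the competing bid is below both your value and your alternative bid.

$0M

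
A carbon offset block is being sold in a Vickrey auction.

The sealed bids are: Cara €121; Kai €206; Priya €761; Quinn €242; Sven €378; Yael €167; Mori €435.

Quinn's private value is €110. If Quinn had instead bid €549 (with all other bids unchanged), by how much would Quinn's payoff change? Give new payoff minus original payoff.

The highest bid among the other bidders is €761; Quinn's bid doesn't change that.
Original bid €242: Quinn is not highest (top rival bid is €761); payoff €0.
Alternative bid €549: Quinn is not highest (top rival bid is €761); payoff €0.
Change in payoff = €0 − (€0) = €0.

€0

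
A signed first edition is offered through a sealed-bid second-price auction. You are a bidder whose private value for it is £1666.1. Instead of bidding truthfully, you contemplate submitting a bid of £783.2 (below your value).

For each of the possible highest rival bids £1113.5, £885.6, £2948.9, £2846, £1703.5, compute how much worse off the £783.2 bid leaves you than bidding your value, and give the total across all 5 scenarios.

£1333.1

The deviation costs you only when the competing bid falls strictly between £783.2 and £1666.1; elsewhere both bids give the same outcome.
£1113.5: truthful payoff £552.6, deviation payoff £0 → loss £552.6.
£885.6: truthful payoff £780.5, deviation payoff £0 → loss £780.5.
£2948.9: outcomes coincide → loss £0.
£2846: outcomes coincide → loss £0.
£1703.5: outcomes coincide → loss £0.
Total loss = £552.6 + £780.5 = £1333.1.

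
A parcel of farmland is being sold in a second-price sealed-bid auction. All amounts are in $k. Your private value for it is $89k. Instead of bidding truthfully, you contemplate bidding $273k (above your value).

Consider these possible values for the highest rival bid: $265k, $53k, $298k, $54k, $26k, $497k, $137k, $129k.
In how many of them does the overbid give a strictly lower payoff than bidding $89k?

3

The deviation hurts exactly when the highest competing bid lies strictly between $89k and $273k — overbidding then wins at a price above your value.
$265k: inside the interval → strictly worse (loss $176k).
$53k: below both → same outcome either way.
$298k: above both → same outcome either way.
$54k: below both → same outcome either way.
$26k: below both → same outcome either way.
$497k: above both → same outcome either way.
$137k: inside the interval → strictly worse (loss $48k).
$129k: inside the interval → strictly worse (loss $40k).
Count: 3.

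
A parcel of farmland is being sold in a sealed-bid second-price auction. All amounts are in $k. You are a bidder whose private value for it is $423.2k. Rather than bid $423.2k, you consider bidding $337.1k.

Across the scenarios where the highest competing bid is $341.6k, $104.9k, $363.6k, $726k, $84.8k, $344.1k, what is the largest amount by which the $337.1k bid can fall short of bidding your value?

$81.6k

$341.6k: truthful gives $81.6k, deviation gives $0k → loss $81.6k.
$104.9k: same outcome either way → loss $0k.
$363.6k: truthful gives $59.6k, deviation gives $0k → loss $59.6k.
$726k: same outcome either way → loss $0k.
$84.8k: same outcome either way → loss $0k.
$344.1k: truthful gives $79.1k, deviation gives $0k → loss $79.1k.
Maximum loss: $81.6k.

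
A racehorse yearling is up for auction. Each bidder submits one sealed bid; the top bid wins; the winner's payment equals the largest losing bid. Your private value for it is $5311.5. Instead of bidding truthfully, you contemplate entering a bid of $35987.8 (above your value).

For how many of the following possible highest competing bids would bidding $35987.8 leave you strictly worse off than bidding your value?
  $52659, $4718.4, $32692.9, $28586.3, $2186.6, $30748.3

3

The deviation hurts exactly when the highest competing bid lies strictly between $5311.5 and $35987.8 — overbidding then wins at a price above your value.
$52659: above both → same outcome either way.
$4718.4: below both → same outcome either way.
$32692.9: inside the interval → strictly worse (loss $27381.4).
$28586.3: inside the interval → strictly worse (loss $23274.8).
$2186.6: below both → same outcome either way.
$30748.3: inside the interval → strictly worse (loss $25436.8).
Count: 3.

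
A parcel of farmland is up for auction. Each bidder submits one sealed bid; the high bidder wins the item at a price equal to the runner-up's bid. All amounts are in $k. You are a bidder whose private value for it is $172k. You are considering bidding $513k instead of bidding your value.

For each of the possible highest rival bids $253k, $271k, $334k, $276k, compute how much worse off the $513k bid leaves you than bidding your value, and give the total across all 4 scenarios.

The deviation costs you only when the competing bid falls strictly between $172k and $513k; elsewhere both bids give the same outcome.
$253k: truthful payoff $0k, deviation payoff −$81k → loss $81k.
$271k: truthful payoff $0k, deviation payoff −$99k → loss $99k.
$334k: truthful payoff $0k, deviation payoff −$162k → loss $162k.
$276k: truthful payoff $0k, deviation payoff −$104k → loss $104k.
Total loss = $81k + $99k + $162k + $104k = $446k.
In a second-price auction your bid sets only whether you win, not what you pay, so bidding your true value is weakly dominant.

$446k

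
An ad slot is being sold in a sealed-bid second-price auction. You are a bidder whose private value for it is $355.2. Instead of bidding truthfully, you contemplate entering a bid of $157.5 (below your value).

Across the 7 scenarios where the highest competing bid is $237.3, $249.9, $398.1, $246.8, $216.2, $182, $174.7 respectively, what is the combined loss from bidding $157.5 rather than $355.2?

$824.3

The deviation costs you only when the competing bid falls strictly between $157.5 and $355.2; elsewhere both bids give the same outcome.
$237.3: truthful payoff $117.9, deviation payoff $0 → loss $117.9.
$249.9: truthful payoff $105.3, deviation payoff $0 → loss $105.3.
$398.1: outcomes coincide → loss $0.
$246.8: truthful payoff $108.4, deviation payoff $0 → loss $108.4.
$216.2: truthful payoff $139, deviation payoff $0 → loss $139.
$182: truthful payoff $173.2, deviation payoff $0 → loss $173.2.
$174.7: truthful payoff $180.5, deviation payoff $0 → loss $180.5.
Total loss = $117.9 + $105.3 + $108.4 + $139 + $173.2 + $180.5 = $824.3.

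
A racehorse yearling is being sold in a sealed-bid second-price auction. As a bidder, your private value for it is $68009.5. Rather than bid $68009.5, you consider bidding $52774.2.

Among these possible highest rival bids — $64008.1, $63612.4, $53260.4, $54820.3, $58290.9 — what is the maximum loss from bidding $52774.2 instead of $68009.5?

$14749.1

$64008.1: truthful gives $4001.4, deviation gives $0 → loss $4001.4.
$63612.4: truthful gives $4397.1, deviation gives $0 → loss $4397.1.
$53260.4: truthful gives $14749.1, deviation gives $0 → loss $14749.1.
$54820.3: truthful gives $13189.2, deviation gives $0 → loss $13189.2.
$58290.9: truthful gives $9718.6, deviation gives $0 → loss $9718.6.
Maximum loss: $14749.1.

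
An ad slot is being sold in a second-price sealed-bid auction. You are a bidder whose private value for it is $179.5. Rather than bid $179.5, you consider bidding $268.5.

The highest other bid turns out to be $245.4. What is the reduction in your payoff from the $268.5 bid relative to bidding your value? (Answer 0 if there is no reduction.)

Bidding your value $179.5: you lose (since $179.5 < $245.4). Payoff $0.
Bidding $268.5: you win and pay $245.4. Payoff $179.5 − $245.4 = −$65.9.
The competing bid $245.4 lies between your value and your inflated bid, so overbidding wins an item priced above your value.
Loss from deviating = $0 − (−$65.9) = $65.9.

$65.9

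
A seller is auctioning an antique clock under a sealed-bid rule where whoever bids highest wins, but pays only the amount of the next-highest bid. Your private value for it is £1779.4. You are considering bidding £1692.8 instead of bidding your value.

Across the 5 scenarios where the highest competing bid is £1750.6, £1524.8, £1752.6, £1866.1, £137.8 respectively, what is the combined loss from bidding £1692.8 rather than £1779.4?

£55.6

The deviation costs you only when the competing bid falls strictly between £1692.8 and £1779.4; elsewhere both bids give the same outcome.
£1750.6: truthful payoff £28.8, deviation payoff £0 → loss £28.8.
£1524.8: outcomes coincide → loss £0.
£1752.6: truthful payoff £26.8, deviation payoff £0 → loss £26.8.
£1866.1: outcomes coincide → loss £0.
£137.8: outcomes coincide → loss £0.
Total loss = £28.8 + £26.8 = £55.6.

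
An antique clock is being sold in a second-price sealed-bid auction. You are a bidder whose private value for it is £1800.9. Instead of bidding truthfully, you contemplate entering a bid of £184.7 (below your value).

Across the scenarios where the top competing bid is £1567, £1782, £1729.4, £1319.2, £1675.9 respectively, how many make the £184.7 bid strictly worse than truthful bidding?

5

The deviation hurts exactly when the highest competing bid lies strictly between £184.7 and £1800.9 — underbidding then forfeits a profitable win.
£1567: inside the interval → strictly worse (loss £233.9).
£1782: inside the interval → strictly worse (loss £18.9).
£1729.4: inside the interval → strictly worse (loss £71.5).
£1319.2: inside the interval → strictly worse (loss £481.7).
£1675.9: inside the interval → strictly worse (loss £125).
Count: 5.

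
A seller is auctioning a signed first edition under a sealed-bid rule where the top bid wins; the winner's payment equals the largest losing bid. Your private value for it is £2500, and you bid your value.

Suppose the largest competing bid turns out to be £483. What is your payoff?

£2017

Your bid £2500 exceeds the highest competing bid £483, so you win.
In a second-price auction the winner pays the second-highest bid, £483.
Payoff = value − price = £2500 − £483 = £2017.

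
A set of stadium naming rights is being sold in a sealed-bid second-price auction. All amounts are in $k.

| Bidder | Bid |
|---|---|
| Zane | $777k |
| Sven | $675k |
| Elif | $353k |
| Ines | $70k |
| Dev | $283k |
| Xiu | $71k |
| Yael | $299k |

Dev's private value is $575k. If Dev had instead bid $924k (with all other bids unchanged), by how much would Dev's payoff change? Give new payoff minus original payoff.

−$202k

The highest bid among the other bidders is $777k; Dev's bid doesn't change that.
Original bid $283k: Dev is not highest (top rival bid is $777k); payoff $0k.
Alternative bid $924k: Dev is highest, pays the top rival bid $777k; payoff $575k − $777k = −$202k.
Change in payoff = −$202k − ($0k) = −$202k.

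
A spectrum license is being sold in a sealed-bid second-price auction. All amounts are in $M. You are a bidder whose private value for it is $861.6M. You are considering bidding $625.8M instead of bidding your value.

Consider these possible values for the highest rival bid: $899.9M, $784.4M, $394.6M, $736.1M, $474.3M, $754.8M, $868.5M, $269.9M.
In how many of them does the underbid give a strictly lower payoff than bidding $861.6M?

3

The deviation hurts exactly when the highest competing bid lies strictly between $625.8M and $861.6M — underbidding then forfeits a profitable win.
$899.9M: above both → same outcome either way.
$784.4M: inside the interval → strictly worse (loss $77.2M).
$394.6M: below both → same outcome either way.
$736.1M: inside the interval → strictly worse (loss $125.5M).
$474.3M: below both → same outcome either way.
$754.8M: inside the interval → strictly worse (loss $106.8M).
$868.5M: above both → same outcome either way.
$269.9M: below both → same outcome either way.
Count: 3.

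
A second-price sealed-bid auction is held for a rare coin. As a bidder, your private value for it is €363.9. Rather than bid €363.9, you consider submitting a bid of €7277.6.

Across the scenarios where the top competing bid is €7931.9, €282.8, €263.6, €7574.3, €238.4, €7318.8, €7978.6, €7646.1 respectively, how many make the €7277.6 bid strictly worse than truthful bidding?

0

The deviation hurts exactly when the highest competing bid lies strictly between €363.9 and €7277.6 — overbidding then wins at a price above your value.
€7931.9: above both → same outcome either way.
€282.8: below both → same outcome either way.
€263.6: below both → same outcome either way.
€7574.3: above both → same outcome either way.
€238.4: below both → same outcome either way.
€7318.8: above both → same outcome either way.
€7978.6: above both → same outcome either way.
€7646.1: above both → same outcome either way.
Count: 0.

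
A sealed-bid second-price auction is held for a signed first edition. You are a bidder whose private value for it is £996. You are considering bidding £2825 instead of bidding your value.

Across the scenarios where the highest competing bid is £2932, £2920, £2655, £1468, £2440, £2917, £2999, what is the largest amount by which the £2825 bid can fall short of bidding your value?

£1659

£2932: same outcome either way → loss £0.
£2920: same outcome either way → loss £0.
£2655: truthful gives £0, deviation gives −£1659 → loss £1659.
£1468: truthful gives £0, deviation gives −£472 → loss £472.
£2440: truthful gives £0, deviation gives −£1444 → loss £1444.
£2917: same outcome either way → loss £0.
£2999: same outcome either way → loss £0.
Maximum loss: £1659.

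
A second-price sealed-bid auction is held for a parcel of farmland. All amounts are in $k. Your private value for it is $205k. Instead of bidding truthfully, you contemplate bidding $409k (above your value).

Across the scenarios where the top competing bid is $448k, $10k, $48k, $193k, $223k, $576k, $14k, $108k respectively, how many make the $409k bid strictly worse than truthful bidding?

1

The deviation hurts exactly when the highest competing bid lies strictly between $205k and $409k — overbidding then wins at a price above your value.
$448k: above both → same outcome either way.
$10k: below both → same outcome either way.
$48k: below both → same outcome either way.
$193k: below both → same outcome either way.
$223k: inside the interval → strictly worse (loss $18k).
$576k: above both → same outcome either way.
$14k: below both → same outcome either way.
$108k: below both → same outcome either way.
Count: 1.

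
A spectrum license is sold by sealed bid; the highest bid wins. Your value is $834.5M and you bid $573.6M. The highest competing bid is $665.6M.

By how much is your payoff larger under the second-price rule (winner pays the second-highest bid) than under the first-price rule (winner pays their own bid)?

Your bid $573.6M is below $665.6M, so you lose under either rule.
Payoff is $0M in both cases; difference = $0M.

$0M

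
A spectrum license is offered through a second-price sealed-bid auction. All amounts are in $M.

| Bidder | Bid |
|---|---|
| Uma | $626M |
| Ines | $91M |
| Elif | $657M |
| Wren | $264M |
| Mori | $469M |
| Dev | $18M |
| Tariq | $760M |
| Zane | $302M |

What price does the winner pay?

Highest bid: Tariq at $760M, so Tariq wins.
Second-highest bid: Elif at $657M — that is the price the winner pays.

$657M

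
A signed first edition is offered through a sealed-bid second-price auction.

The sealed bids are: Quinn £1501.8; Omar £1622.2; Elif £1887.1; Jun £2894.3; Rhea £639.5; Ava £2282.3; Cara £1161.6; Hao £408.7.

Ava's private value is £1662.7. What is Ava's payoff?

£0

Highest bid: Jun at £2894.3, so Jun wins.
Second-highest bid: Ava at £2282.3 — that is the price the winner pays.
Ava did not win, so Ava pays nothing and receives nothing: payoff £0.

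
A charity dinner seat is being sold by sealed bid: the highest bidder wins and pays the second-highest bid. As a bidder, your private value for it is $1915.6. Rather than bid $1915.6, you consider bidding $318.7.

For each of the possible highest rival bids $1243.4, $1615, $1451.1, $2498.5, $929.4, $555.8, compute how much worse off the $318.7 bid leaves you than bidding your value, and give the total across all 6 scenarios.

The deviation costs you only when the competing bid falls strictly between $318.7 and $1915.6; elsewhere both bids give the same outcome.
$1243.4: truthful payoff $672.2, deviation payoff $0 → loss $672.2.
$1615: truthful payoff $300.6, deviation payoff $0 → loss $300.6.
$1451.1: truthful payoff $464.5, deviation payoff $0 → loss $464.5.
$2498.5: outcomes coincide → loss $0.
$929.4: truthful payoff $986.2, deviation payoff $0 → loss $986.2.
$555.8: truthful payoff $1359.8, deviation payoff $0 → loss $1359.8.
Total loss = $672.2 + $300.6 + $464.5 + $986.2 + $1359.8 = $3783.3.

$3783.3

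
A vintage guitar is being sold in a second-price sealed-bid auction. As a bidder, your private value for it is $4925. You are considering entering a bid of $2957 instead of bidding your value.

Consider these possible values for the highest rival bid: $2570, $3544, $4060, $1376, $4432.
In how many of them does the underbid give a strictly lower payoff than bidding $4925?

3

The deviation hurts exactly when the highest competing bid lies strictly between $2957 and $4925 — underbidding then forfeits a profitable win.
$2570: below both → same outcome either way.
$3544: inside the interval → strictly worse (loss $1381).
$4060: inside the interval → strictly worse (loss $865).
$1376: below both → same outcome either way.
$4432: inside the interval → strictly worse (loss $493).
Count: 3.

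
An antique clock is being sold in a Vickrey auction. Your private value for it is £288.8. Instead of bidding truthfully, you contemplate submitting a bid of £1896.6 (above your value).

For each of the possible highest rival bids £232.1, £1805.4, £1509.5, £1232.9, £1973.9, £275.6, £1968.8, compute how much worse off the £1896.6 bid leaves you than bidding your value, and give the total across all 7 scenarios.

The deviation costs you only when the competing bid falls strictly between £288.8 and £1896.6; elsewhere both bids give the same outcome.
£232.1: outcomes coincide → loss £0.
£1805.4: truthful payoff £0, deviation payoff −£1516.6 → loss £1516.6.
£1509.5: truthful payoff £0, deviation payoff −£1220.7 → loss £1220.7.
£1232.9: truthful payoff £0, deviation payoff −£944.1 → loss £944.1.
£1973.9: outcomes coincide → loss £0.
£275.6: outcomes coincide → loss £0.
£1968.8: outcomes coincide → loss £0.
Total loss = £1516.6 + £1220.7 + £944.1 = £3681.4.

£3681.4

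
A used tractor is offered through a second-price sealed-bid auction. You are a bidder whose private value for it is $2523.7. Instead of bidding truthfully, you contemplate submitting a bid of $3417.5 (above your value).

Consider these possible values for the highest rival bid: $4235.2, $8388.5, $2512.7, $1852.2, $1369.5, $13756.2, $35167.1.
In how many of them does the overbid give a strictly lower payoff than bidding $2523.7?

The deviation hurts exactly when the highest competing bid lies strictly between $2523.7 and $3417.5 — overbidding then wins at a price above your value.
$4235.2: above both → same outcome either way.
$8388.5: above both → same outcome either way.
$2512.7: below both → same outcome either way.
$1852.2: below both → same outcome either way.
$1369.5: below both → same outcome either way.
$13756.2: above both → same outcome either way.
$35167.1: above both → same outcome either way.
Count: 0.

0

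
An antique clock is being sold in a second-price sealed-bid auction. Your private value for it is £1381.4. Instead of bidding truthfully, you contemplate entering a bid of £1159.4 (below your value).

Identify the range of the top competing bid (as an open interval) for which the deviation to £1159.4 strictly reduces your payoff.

If the competing bid is below £1159.4, both bids win at the same price — no difference.
If it is above £1381.4, both bids lose — no difference.
If it lies strictly between £1159.4 and £1381.4, bidding your value wins at a price below your value (positive payoff) while bidding £1159.4 loses (payoff 0).
So the deviation strictly hurts on the open interval (£1159.4, £1381.4).
Truthful bidding weakly dominates here: raising your bid can only win items priced above your value, and lowering it can only forfeit items priced below.

(£1159.4, £1381.4)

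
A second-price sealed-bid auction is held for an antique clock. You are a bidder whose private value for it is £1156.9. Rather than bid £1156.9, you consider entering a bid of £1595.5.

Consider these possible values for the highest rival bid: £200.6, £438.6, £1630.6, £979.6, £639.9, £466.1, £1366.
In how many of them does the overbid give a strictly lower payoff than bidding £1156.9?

1

The deviation hurts exactly when the highest competing bid lies strictly between £1156.9 and £1595.5 — overbidding then wins at a price above your value.
£200.6: below both → same outcome either way.
£438.6: below both → same outcome either way.
£1630.6: above both → same outcome either way.
£979.6: below both → same outcome either way.
£639.9: below both → same outcome either way.
£466.1: below both → same outcome either way.
£1366: inside the interval → strictly worse (loss £209.1).
Count: 1.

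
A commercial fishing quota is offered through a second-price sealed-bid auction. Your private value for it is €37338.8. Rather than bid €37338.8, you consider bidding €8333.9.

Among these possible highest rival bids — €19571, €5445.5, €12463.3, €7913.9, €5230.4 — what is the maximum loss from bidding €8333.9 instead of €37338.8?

€24875.5

€19571: truthful gives €17767.8, deviation gives €0 → loss €17767.8.
€5445.5: same outcome either way → loss €0.
€12463.3: truthful gives €24875.5, deviation gives €0 → loss €24875.5.
€7913.9: same outcome either way → loss €0.
€5230.4: same outcome either way → loss €0.
Maximum loss: €24875.5.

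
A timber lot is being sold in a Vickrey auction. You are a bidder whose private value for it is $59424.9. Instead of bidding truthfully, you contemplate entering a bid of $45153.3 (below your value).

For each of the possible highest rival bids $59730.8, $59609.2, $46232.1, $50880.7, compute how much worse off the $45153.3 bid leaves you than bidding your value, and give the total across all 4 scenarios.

$21737

The deviation costs you only when the competing bid falls strictly between $45153.3 and $59424.9; elsewhere both bids give the same outcome.
$59730.8: outcomes coincide → loss $0.
$59609.2: outcomes coincide → loss $0.
$46232.1: truthful payoff $13192.8, deviation payoff $0 → loss $13192.8.
$50880.7: truthful payoff $8544.2, deviation payoff $0 → loss $8544.2.
Total loss = $13192.8 + $8544.2 = $21737.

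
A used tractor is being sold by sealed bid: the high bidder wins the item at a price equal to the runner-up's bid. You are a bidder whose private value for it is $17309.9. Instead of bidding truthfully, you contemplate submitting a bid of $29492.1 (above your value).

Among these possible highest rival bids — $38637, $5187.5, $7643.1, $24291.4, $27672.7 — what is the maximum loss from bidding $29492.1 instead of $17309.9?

$38637: same outcome either way → loss $0.
$5187.5: same outcome either way → loss $0.
$7643.1: same outcome either way → loss $0.
$24291.4: truthful gives $0, deviation gives −$6981.5 → loss $6981.5.
$27672.7: truthful gives $0, deviation gives −$10362.8 → loss $10362.8.
Maximum loss: $10362.8.

$10362.8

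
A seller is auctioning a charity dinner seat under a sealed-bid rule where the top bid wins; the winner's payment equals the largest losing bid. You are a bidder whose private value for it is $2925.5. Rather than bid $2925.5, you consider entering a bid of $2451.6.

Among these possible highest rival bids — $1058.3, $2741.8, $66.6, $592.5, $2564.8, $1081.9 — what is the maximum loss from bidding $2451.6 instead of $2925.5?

$1058.3: same outcome either way → loss $0.
$2741.8: truthful gives $183.7, deviation gives $0 → loss $183.7.
$66.6: same outcome either way → loss $0.
$592.5: same outcome either way → loss $0.
$2564.8: truthful gives $360.7, deviation gives $0 → loss $360.7.
$1081.9: same outcome either way → loss $0.
Maximum loss: $360.7.

$360.7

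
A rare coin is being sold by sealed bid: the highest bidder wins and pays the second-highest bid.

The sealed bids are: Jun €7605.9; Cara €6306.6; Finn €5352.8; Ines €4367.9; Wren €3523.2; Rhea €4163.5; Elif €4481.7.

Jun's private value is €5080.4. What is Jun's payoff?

Highest bid: Jun at €7605.9, so Jun wins.
Second-highest bid: Cara at €6306.6 — that is the price the winner pays.
Jun's payoff = value − price = €5080.4 − €6306.6 = −€1226.2.

−€1226.2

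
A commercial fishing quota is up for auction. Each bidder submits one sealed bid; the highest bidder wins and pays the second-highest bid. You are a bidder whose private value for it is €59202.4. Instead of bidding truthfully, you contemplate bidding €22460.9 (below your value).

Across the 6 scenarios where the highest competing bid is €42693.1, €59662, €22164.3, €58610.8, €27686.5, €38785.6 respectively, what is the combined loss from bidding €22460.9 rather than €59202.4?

The deviation costs you only when the competing bid falls strictly between €22460.9 and €59202.4; elsewhere both bids give the same outcome.
€42693.1: truthful payoff €16509.3, deviation payoff €0 → loss €16509.3.
€59662: outcomes coincide → loss €0.
€22164.3: outcomes coincide → loss €0.
€58610.8: truthful payoff €591.6, deviation payoff €0 → loss €591.6.
€27686.5: truthful payoff €31515.9, deviation payoff €0 → loss €31515.9.
€38785.6: truthful payoff €20416.8, deviation payoff €0 → loss €20416.8.
Total loss = €16509.3 + €591.6 + €31515.9 + €20416.8 = €69033.6.

€69033.6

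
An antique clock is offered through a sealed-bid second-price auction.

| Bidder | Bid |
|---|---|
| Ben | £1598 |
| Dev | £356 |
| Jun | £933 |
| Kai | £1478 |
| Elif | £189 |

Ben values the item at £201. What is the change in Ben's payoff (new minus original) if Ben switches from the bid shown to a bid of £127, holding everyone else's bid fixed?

The highest bid among the other bidders is £1478; Ben's bid doesn't change that.
Original bid £1598: Ben is highest, pays the top rival bid £1478; payoff £201 − £1478 = −£1277.
Alternative bid £127: Ben is not highest (top rival bid is £1478); payoff £0.
Change in payoff = £0 − (−£1277) = £1277.

£1277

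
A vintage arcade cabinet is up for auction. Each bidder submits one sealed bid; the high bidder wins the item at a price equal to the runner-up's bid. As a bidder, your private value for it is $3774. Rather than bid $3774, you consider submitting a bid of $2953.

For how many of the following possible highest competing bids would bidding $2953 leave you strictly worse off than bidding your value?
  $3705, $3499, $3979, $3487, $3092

The deviation hurts exactly when the highest competing bid lies strictly between $2953 and $3774 — underbidding then forfeits a profitable win.
$3705: inside the interval → strictly worse (loss $69).
$3499: inside the interval → strictly worse (loss $275).
$3979: above both → same outcome either way.
$3487: inside the interval → strictly worse (loss $287).
$3092: inside the interval → strictly worse (loss $682).
Count: 4.

4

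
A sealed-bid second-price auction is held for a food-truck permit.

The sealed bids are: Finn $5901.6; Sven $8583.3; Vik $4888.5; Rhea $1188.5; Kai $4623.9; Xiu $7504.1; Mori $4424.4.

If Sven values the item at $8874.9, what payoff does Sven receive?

Highest bid: Sven at $8583.3, so Sven wins.
Second-highest bid: Xiu at $7504.1 — that is the price the winner pays.
Sven's payoff = value − price = $8874.9 − $7504.1 = $1370.8.

$1370.8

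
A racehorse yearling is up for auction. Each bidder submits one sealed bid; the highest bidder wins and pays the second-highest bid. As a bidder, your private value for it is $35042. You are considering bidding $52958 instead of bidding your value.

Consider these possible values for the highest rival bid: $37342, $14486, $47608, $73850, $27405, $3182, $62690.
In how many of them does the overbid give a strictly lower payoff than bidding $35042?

2

The deviation hurts exactly when the highest competing bid lies strictly between $35042 and $52958 — overbidding then wins at a price above your value.
$37342: inside the interval → strictly worse (loss $2300).
$14486: below both → same outcome either way.
$47608: inside the interval → strictly worse (loss $12566).
$73850: above both → same outcome either way.
$27405: below both → same outcome either way.
$3182: below both → same outcome either way.
$62690: above both → same outcome either way.
Count: 2.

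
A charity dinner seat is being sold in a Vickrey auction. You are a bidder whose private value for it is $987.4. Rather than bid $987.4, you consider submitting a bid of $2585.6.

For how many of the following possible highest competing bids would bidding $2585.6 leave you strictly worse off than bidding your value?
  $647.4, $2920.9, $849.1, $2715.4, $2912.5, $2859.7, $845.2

The deviation hurts exactly when the highest competing bid lies strictly between $987.4 and $2585.6 — overbidding then wins at a price above your value.
$647.4: below both → same outcome either way.
$2920.9: above both → same outcome either way.
$849.1: below both → same outcome either way.
$2715.4: above both → same outcome either way.
$2912.5: above both → same outcome either way.
$2859.7: above both → same outcome either way.
$845.2: below both → same outcome either way.
Count: 0.

0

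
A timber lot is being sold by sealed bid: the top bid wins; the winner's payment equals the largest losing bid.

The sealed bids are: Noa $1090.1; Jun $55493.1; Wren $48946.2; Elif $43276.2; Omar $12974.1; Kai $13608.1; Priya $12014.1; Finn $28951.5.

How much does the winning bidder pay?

$48946.2

Highest bid: Jun at $55493.1, so Jun wins.
Second-highest bid: Wren at $48946.2 — that is the price the winner pays.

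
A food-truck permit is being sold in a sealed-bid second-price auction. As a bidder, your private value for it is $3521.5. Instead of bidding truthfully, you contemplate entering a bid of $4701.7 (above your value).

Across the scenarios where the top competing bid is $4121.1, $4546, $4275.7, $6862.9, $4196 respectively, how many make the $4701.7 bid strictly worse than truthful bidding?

4

The deviation hurts exactly when the highest competing bid lies strictly between $3521.5 and $4701.7 — overbidding then wins at a price above your value.
$4121.1: inside the interval → strictly worse (loss $599.6).
$4546: inside the interval → strictly worse (loss $1024.5).
$4275.7: inside the interval → strictly worse (loss $754.2).
$6862.9: above both → same outcome either way.
$4196: inside the interval → strictly worse (loss $674.5).
Count: 4.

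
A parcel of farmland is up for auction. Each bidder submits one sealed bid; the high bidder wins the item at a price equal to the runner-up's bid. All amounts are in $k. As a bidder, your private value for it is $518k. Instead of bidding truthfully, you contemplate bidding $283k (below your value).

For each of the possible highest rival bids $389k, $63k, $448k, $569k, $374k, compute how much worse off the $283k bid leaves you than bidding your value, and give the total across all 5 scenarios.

The deviation costs you only when the competing bid falls strictly between $283k and $518k; elsewhere both bids give the same outcome.
$389k: truthful payoff $129k, deviation payoff $0k → loss $129k.
$63k: outcomes coincide → loss $0k.
$448k: truthful payoff $70k, deviation payoff $0k → loss $70k.
$569k: outcomes coincide → loss $0k.
$374k: truthful payoff $144k, deviation payoff $0k → loss $144k.
Total loss = $129k + $70k + $144k = $343k.
Truthful bidding weakly dominates here: raising your bid can only win items priced above your value, and lowering it can only forfeit items priced below.

$343k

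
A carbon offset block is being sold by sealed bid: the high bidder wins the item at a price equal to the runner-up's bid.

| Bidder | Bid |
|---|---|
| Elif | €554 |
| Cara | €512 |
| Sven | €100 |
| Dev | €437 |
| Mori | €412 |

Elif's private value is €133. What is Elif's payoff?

−€379

Highest bid: Elif at €554, so Elif wins.
Second-highest bid: Cara at €512 — that is the price the winner pays.
Elif's payoff = value − price = €133 − €512 = −€379.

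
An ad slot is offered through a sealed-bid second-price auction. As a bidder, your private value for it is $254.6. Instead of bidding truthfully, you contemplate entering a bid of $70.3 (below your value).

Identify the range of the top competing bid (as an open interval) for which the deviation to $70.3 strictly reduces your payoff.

($70.3, $254.6)

If the competing bid is below $70.3, both bids win at the same price — no difference.
If it is above $254.6, both bids lose — no difference.
If it lies strictly between $70.3 and $254.6, bidding your value wins at a price below your value (positive payoff) while bidding $70.3 loses (payoff 0).
So the deviation strictly hurts on the open interval ($70.3, $254.6).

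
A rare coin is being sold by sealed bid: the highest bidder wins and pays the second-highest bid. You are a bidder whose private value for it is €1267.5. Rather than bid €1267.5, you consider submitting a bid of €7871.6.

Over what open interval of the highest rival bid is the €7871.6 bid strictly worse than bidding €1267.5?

If the competing bid is below €1267.5, both bids win at the same price — no difference.
If it is above €7871.6, both bids lose — no difference.
If it lies strictly between €1267.5 and €7871.6, bidding your value loses (payoff 0) while bidding €7871.6 wins at a price above your value (payoff negative).
So the deviation strictly hurts on the open interval (€1267.5, €7871.6).

(€1267.5, €7871.6)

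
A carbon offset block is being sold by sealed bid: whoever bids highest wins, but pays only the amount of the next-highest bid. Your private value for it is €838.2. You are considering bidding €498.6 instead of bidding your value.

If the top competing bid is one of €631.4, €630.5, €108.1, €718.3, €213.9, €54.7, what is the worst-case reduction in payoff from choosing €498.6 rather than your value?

€631.4: truthful gives €206.8, deviation gives €0 → loss €206.8.
€630.5: truthful gives €207.7, deviation gives €0 → loss €207.7.
€108.1: same outcome either way → loss €0.
€718.3: truthful gives €119.9, deviation gives €0 → loss €119.9.
€213.9: same outcome either way → loss €0.
€54.7: same outcome either way → loss €0.
Maximum loss: €207.7.

€207.7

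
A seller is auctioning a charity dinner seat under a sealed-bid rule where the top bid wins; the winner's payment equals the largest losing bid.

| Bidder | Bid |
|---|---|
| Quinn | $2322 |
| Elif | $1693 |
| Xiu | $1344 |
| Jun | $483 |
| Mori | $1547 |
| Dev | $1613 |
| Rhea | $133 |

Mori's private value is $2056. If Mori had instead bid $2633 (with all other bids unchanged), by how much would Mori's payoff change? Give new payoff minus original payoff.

−$266

The highest bid among the other bidders is $2322; Mori's bid doesn't change that.
Original bid $1547: Mori is not highest (top rival bid is $2322); payoff $0.
Alternative bid $2633: Mori is highest, pays the top rival bid $2322; payoff $2056 − $2322 = −$266.
Change in payoff = −$266 − ($0) = −$266.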